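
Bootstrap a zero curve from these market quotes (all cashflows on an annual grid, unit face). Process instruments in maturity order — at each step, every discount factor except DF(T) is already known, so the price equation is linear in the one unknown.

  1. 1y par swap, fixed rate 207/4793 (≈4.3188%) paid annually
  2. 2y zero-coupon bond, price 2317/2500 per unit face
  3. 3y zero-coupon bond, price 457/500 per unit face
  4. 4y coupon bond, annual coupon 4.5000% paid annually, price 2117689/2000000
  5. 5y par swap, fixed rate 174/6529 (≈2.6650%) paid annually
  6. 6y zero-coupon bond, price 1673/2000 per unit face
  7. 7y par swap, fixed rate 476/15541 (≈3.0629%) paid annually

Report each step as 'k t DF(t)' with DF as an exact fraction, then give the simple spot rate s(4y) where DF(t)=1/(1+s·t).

1 1 4793/5000
2 2 2317/2500
3 3 457/500
4 4 8927/10000
5 5 4391/5000
6 6 1673/2000
7 7 506/625
s(4y) = (1/(8927/10000) − 1)/(4) = 1073/35708 ≈ 3.0049%

step 1 [1y] swap r/1=207/4793: DF=(1 − 207/4793·(0))/(1+207/4793) = 4793/5000 ≈ 0.958600
step 2 [2y] zero: DF = P = 2317/2500 ≈ 0.926800
step 3 [3y] zero: DF = P = 457/500 ≈ 0.914000
step 4 [4y] bond c/1=9/200: DF=(2117689/2000000 − 9/200·(0.958600+0.926800+0.914000))/(1+9/200) = 8927/10000 ≈ 0.892700
step 5 [5y] swap r/1=174/6529: DF=(1 − 174/6529·(0.958600+0.926800+0.914000+0.892700))/(1+174/6529) = 4391/5000 ≈ 0.878200
step 6 [6y] zero: DF = P = 1673/2000 ≈ 0.836500
step 7 [7y] swap r/1=476/15541: DF=(1 − 476/15541·(0.958600+0.926800+0.914000+0.892700+0.878200+0.836500))/(1+476/15541) = 506/625 ≈ 0.809600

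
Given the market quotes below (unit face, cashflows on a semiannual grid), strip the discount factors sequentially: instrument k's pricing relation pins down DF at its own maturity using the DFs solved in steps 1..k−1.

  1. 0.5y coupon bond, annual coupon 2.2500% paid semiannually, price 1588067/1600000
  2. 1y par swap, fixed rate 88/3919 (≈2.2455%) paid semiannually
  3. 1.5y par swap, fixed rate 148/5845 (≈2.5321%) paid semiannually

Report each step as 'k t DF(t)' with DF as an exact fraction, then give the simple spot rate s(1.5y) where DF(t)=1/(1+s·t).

step 1 [0.5y] bond c/2=9/800: DF=(1588067/1600000 − 9/800·(0))/(1+9/800) = 1963/2000 ≈ 0.981500
step 2 [1y] swap r/2=44/3919: DF=(1 − 44/3919·(0.981500))/(1+44/3919) = 489/500 ≈ 0.978000
step 3 [1.5y] swap r/2=74/5845: DF=(1 − 74/5845·(0.981500+0.978000))/(1+74/5845) = 963/1000 ≈ 0.963000

1 1/2 1963/2000
2 1 489/500
3 3/2 963/1000
s(1.5y) = (1/(963/1000) − 1)/(3/2) = 74/2889 ≈ 2.5614%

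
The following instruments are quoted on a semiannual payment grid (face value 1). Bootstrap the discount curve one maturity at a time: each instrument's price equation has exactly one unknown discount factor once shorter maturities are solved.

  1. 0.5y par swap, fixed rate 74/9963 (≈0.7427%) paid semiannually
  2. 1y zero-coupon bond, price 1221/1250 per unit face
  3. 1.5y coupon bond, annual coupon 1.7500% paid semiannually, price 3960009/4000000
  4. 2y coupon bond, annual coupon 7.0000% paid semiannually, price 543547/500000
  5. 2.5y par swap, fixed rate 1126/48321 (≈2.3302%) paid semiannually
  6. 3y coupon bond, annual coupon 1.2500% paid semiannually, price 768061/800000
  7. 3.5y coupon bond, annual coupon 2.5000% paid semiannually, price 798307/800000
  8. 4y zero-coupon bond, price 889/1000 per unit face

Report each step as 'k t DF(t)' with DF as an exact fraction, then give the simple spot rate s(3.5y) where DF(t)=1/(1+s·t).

1 1/2 9963/10000
2 1 1221/1250
3 3/2 9643/10000
4 2 951/1000
5 5/2 9437/10000
6 3 9241/10000
7 7/2 1829/2000
8 4 889/1000
s(3.5y) = (1/(1829/2000) − 1)/(7/2) = 342/12803 ≈ 2.6712%

step 1 [0.5y] swap r/2=37/9963: DF=(1 − 37/9963·(0))/(1+37/9963) = 9963/10000 ≈ 0.996300
step 2 [1y] zero: DF = P = 1221/1250 ≈ 0.976800
step 3 [1.5y] bond c/2=7/800: DF=(3960009/4000000 − 7/800·(0.996300+0.976800))/(1+7/800) = 9643/10000 ≈ 0.964300
step 4 [2y] bond c/2=7/200: DF=(543547/500000 − 7/200·(0.996300+0.976800+0.964300))/(1+7/200) = 951/1000 ≈ 0.951000
step 5 [2.5y] swap r/2=563/48321: DF=(1 − 563/48321·(0.996300+0.976800+0.964300+0.951000))/(1+563/48321) = 9437/10000 ≈ 0.943700
step 6 [3y] bond c/2=1/160: DF=(768061/800000 − 1/160·(0.996300+0.976800+0.964300+0.951000+0.943700))/(1+1/160) = 9241/10000 ≈ 0.924100
step 7 [3.5y] bond c/2=1/80: DF=(798307/800000 − 1/80·(0.996300+0.976800+0.964300+0.951000+0.943700+0.924100))/(1+1/80) = 1829/2000 ≈ 0.914500
step 8 [4y] zero: DF = P = 889/1000 ≈ 0.889000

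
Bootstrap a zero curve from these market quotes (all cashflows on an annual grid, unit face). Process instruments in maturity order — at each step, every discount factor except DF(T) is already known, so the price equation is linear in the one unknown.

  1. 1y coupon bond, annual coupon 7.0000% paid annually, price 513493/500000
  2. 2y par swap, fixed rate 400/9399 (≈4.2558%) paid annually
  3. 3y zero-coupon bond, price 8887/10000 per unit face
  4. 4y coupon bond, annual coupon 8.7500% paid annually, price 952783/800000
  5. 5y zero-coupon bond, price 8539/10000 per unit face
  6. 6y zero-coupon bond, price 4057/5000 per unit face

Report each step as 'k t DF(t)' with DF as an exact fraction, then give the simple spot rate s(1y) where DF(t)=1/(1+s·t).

step 1 [1y] bond c/1=7/100: DF=(513493/500000 − 7/100·(0))/(1+7/100) = 4799/5000 ≈ 0.959800
step 2 [2y] swap r/1=400/9399: DF=(1 − 400/9399·(0.959800))/(1+400/9399) = 23/25 ≈ 0.920000
step 3 [3y] zero: DF = P = 8887/10000 ≈ 0.888700
step 4 [4y] bond c/1=7/80: DF=(952783/800000 − 7/80·(0.959800+0.920000+0.888700))/(1+7/80) = 2181/2500 ≈ 0.872400
step 5 [5y] zero: DF = P = 8539/10000 ≈ 0.853900
step 6 [6y] zero: DF = P = 4057/5000 ≈ 0.811400

1 1 4799/5000
2 2 23/25
3 3 8887/10000
4 4 2181/2500
5 5 8539/10000
6 6 4057/5000
s(1y) = (1/(4799/5000) − 1)/(1) = 201/4799 ≈ 4.1884%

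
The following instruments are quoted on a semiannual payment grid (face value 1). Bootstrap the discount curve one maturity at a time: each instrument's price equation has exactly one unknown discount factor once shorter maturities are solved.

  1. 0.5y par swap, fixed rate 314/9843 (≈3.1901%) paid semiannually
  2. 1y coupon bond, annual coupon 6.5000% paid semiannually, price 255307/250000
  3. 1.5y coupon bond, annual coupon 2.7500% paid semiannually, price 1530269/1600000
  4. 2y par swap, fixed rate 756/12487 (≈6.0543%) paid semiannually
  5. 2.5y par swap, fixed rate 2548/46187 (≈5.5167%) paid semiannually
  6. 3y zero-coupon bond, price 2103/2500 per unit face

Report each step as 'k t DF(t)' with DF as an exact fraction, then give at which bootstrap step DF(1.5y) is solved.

step 1 [0.5y] swap r/2=157/9843: DF=(1 − 157/9843·(0))/(1+157/9843) = 9843/10000 ≈ 0.984300
step 2 [1y] bond c/2=13/400: DF=(255307/250000 − 13/400·(0.984300))/(1+13/400) = 9581/10000 ≈ 0.958100
step 3 [1.5y] bond c/2=11/800: DF=(1530269/1600000 − 11/800·(0.984300+0.958100))/(1+11/800) = 9171/10000 ≈ 0.917100
step 4 [2y] swap r/2=378/12487: DF=(1 − 378/12487·(0.984300+0.958100+0.917100))/(1+378/12487) = 4433/5000 ≈ 0.886600
step 5 [2.5y] swap r/2=1274/46187: DF=(1 − 1274/46187·(0.984300+0.958100+0.917100+0.886600))/(1+1274/46187) = 4363/5000 ≈ 0.872600
step 6 [3y] zero: DF = P = 2103/2500 ≈ 0.841200

1 1/2 9843/10000
2 1 9581/10000
3 3/2 9171/10000
4 2 4433/5000
5 5/2 4363/5000
6 3 2103/2500
DF(1.5y) is solved at step 3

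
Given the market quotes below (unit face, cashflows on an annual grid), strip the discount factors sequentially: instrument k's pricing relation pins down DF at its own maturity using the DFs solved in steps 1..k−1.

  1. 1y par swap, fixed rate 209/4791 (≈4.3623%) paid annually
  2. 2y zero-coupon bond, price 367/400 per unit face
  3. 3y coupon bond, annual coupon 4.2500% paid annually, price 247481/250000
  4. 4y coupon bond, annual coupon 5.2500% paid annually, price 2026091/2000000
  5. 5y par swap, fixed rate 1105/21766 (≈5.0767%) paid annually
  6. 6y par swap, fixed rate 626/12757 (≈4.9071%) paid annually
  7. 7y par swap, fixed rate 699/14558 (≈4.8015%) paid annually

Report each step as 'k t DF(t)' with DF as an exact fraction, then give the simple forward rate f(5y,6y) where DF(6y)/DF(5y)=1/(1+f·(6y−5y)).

step 1 [1y] swap r/1=209/4791: DF=(1 − 209/4791·(0))/(1+209/4791) = 4791/5000 ≈ 0.958200
step 2 [2y] zero: DF = P = 367/400 ≈ 0.917500
step 3 [3y] bond c/1=17/400: DF=(247481/250000 − 17/400·(0.958200+0.917500))/(1+17/400) = 8731/10000 ≈ 0.873100
step 4 [4y] bond c/1=21/400: DF=(2026091/2000000 − 21/400·(0.958200+0.917500+0.873100))/(1+21/400) = 4127/5000 ≈ 0.825400
step 5 [5y] swap r/1=1105/21766: DF=(1 − 1105/21766·(0.958200+0.917500+0.873100+0.825400))/(1+1105/21766) = 779/1000 ≈ 0.779000
step 6 [6y] swap r/1=626/12757: DF=(1 − 626/12757·(0.958200+0.917500+0.873100+0.825400+0.779000))/(1+626/12757) = 937/1250 ≈ 0.749600
step 7 [7y] swap r/1=699/14558: DF=(1 − 699/14558·(0.958200+0.917500+0.873100+0.825400+0.779000+0.749600))/(1+699/14558) = 1801/2500 ≈ 0.720400

1 1 4791/5000
2 2 367/400
3 3 8731/10000
4 4 4127/5000
5 5 779/1000
6 6 937/1250
7 7 1801/2500
f(5y,6y) = ((779/1000)/(937/1250) − 1)/(1) = 147/3748 ≈ 3.9221%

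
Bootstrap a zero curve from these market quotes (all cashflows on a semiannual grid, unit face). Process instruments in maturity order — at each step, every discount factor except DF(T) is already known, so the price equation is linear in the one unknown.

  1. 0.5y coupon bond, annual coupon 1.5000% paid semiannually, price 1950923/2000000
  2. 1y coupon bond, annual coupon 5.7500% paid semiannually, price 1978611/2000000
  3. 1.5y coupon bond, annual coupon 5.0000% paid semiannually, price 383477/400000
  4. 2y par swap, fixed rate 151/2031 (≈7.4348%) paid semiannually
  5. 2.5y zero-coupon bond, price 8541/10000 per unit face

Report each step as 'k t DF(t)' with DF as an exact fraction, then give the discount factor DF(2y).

1 1/2 4841/5000
2 1 4673/5000
3 3/2 8889/10000
4 2 8641/10000
5 5/2 8541/10000
DF(2y) = 8641/10000 ≈ 0.864100

step 1 [0.5y] bond c/2=3/400: DF=(1950923/2000000 − 3/400·(0))/(1+3/400) = 4841/5000 ≈ 0.968200
step 2 [1y] bond c/2=23/800: DF=(1978611/2000000 − 23/800·(0.968200))/(1+23/800) = 4673/5000 ≈ 0.934600
step 3 [1.5y] bond c/2=1/40: DF=(383477/400000 − 1/40·(0.968200+0.934600))/(1+1/40) = 8889/10000 ≈ 0.888900
step 4 [2y] swap r/2=151/4062: DF=(1 − 151/4062·(0.968200+0.934600+0.888900))/(1+151/4062) = 8641/10000 ≈ 0.864100
step 5 [2.5y] zero: DF = P = 8541/10000 ≈ 0.854100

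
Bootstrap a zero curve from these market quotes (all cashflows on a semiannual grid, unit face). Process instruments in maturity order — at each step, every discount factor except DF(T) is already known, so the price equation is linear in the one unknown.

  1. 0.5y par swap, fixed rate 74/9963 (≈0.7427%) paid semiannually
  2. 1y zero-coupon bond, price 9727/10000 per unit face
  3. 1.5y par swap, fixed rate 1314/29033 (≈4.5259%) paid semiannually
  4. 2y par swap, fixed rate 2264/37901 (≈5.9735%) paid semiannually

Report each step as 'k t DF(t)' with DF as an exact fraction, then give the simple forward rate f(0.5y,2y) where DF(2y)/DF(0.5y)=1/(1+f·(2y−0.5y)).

1 1/2 9963/10000
2 1 9727/10000
3 3/2 9343/10000
4 2 2217/2500
f(0.5y,2y) = ((9963/10000)/(2217/2500) − 1)/(3/2) = 365/4434 ≈ 8.2318%

step 1 [0.5y] swap r/2=37/9963: DF=(1 − 37/9963·(0))/(1+37/9963) = 9963/10000 ≈ 0.996300
step 2 [1y] zero: DF = P = 9727/10000 ≈ 0.972700
step 3 [1.5y] swap r/2=657/29033: DF=(1 − 657/29033·(0.996300+0.972700))/(1+657/29033) = 9343/10000 ≈ 0.934300
step 4 [2y] swap r/2=1132/37901: DF=(1 − 1132/37901·(0.996300+0.972700+0.934300))/(1+1132/37901) = 2217/2500 ≈ 0.886800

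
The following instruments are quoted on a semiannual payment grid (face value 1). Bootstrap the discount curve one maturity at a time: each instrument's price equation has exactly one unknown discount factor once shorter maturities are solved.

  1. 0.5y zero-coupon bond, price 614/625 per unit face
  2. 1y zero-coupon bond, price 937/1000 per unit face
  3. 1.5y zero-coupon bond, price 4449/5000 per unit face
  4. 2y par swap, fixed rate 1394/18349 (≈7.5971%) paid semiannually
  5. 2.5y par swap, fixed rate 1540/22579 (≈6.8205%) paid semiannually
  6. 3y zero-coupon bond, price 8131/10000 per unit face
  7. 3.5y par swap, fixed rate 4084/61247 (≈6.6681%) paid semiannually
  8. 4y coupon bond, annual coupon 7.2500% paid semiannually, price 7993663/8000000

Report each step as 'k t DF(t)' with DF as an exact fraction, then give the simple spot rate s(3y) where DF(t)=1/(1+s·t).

1 1/2 614/625
2 1 937/1000
3 3/2 4449/5000
4 2 4303/5000
5 5/2 423/500
6 3 8131/10000
7 7/2 3979/5000
8 4 3/4
s(3y) = (1/(8131/10000) − 1)/(3) = 623/8131 ≈ 7.6620%

step 1 [0.5y] zero: DF = P = 614/625 ≈ 0.982400
step 2 [1y] zero: DF = P = 937/1000 ≈ 0.937000
step 3 [1.5y] zero: DF = P = 4449/5000 ≈ 0.889800
step 4 [2y] swap r/2=697/18349: DF=(1 − 697/18349·(0.982400+0.937000+0.889800))/(1+697/18349) = 4303/5000 ≈ 0.860600
step 5 [2.5y] swap r/2=770/22579: DF=(1 − 770/22579·(0.982400+0.937000+0.889800+0.860600))/(1+770/22579) = 423/500 ≈ 0.846000
step 6 [3y] zero: DF = P = 8131/10000 ≈ 0.813100
step 7 [3.5y] swap r/2=2042/61247: DF=(1 − 2042/61247·(0.982400+0.937000+0.889800+0.860600+0.846000+0.813100))/(1+2042/61247) = 3979/5000 ≈ 0.795800
step 8 [4y] bond c/2=29/800: DF=(7993663/8000000 − 29/800·(0.982400+0.937000+0.889800+0.860600+0.846000+0.813100+0.795800))/(1+29/800) = 3/4 ≈ 0.750000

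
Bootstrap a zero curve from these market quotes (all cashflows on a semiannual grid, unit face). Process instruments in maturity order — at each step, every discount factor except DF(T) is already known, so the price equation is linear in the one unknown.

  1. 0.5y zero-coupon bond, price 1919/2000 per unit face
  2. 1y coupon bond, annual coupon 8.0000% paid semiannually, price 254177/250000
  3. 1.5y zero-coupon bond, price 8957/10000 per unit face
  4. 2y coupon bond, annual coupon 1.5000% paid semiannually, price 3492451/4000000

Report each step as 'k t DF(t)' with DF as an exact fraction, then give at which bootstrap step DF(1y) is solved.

1 1/2 1919/2000
2 1 9407/10000
3 3/2 8957/10000
4 2 4229/5000
DF(1y) is solved at step 2

step 1 [0.5y] zero: DF = P = 1919/2000 ≈ 0.959500
step 2 [1y] bond c/2=1/25: DF=(254177/250000 − 1/25·(0.959500))/(1+1/25) = 9407/10000 ≈ 0.940700
step 3 [1.5y] zero: DF = P = 8957/10000 ≈ 0.895700
step 4 [2y] bond c/2=3/400: DF=(3492451/4000000 − 3/400·(0.959500+0.940700+0.895700))/(1+3/400) = 4229/5000 ≈ 0.845800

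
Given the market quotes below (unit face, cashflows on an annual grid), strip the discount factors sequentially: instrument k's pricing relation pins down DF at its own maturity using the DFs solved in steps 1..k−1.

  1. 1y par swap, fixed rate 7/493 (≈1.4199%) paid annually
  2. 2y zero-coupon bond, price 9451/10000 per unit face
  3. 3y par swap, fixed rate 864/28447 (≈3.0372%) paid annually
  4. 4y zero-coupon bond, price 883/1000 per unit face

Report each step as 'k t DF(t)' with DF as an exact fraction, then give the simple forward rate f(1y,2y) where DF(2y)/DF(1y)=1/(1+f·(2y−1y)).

1 1 493/500
2 2 9451/10000
3 3 571/625
4 4 883/1000
f(1y,2y) = ((493/500)/(9451/10000) − 1)/(1) = 409/9451 ≈ 4.3276%

step 1 [1y] swap r/1=7/493: DF=(1 − 7/493·(0))/(1+7/493) = 493/500 ≈ 0.986000
step 2 [2y] zero: DF = P = 9451/10000 ≈ 0.945100
step 3 [3y] swap r/1=864/28447: DF=(1 − 864/28447·(0.986000+0.945100))/(1+864/28447) = 571/625 ≈ 0.913600
step 4 [4y] zero: DF = P = 883/1000 ≈ 0.883000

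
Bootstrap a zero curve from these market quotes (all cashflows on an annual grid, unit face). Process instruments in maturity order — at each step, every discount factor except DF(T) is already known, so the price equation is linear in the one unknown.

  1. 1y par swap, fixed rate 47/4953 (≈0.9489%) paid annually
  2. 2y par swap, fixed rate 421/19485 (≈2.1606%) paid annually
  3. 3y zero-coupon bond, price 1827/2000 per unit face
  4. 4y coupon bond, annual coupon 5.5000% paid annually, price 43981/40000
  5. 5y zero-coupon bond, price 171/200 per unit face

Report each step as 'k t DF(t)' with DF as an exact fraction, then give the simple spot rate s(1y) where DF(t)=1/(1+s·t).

step 1 [1y] swap r/1=47/4953: DF=(1 − 47/4953·(0))/(1+47/4953) = 4953/5000 ≈ 0.990600
step 2 [2y] swap r/1=421/19485: DF=(1 − 421/19485·(0.990600))/(1+421/19485) = 9579/10000 ≈ 0.957900
step 3 [3y] zero: DF = P = 1827/2000 ≈ 0.913500
step 4 [4y] bond c/1=11/200: DF=(43981/40000 − 11/200·(0.990600+0.957900+0.913500))/(1+11/200) = 893/1000 ≈ 0.893000
step 5 [5y] zero: DF = P = 171/200 ≈ 0.855000

1 1 4953/5000
2 2 9579/10000
3 3 1827/2000
4 4 893/1000
5 5 171/200
s(1y) = (1/(4953/5000) − 1)/(1) = 47/4953 ≈ 0.9489%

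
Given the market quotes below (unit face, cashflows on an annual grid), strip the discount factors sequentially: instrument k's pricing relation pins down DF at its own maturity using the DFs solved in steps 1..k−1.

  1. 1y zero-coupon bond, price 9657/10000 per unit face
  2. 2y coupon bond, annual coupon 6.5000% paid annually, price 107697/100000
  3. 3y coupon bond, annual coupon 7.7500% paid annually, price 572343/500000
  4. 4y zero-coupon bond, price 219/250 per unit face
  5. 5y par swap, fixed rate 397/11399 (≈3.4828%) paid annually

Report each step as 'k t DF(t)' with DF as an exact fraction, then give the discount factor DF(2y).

1 1 9657/10000
2 2 9523/10000
3 3 2311/2500
4 4 219/250
5 5 2103/2500
DF(2y) = 9523/10000 ≈ 0.952300

step 1 [1y] zero: DF = P = 9657/10000 ≈ 0.965700
step 2 [2y] bond c/1=13/200: DF=(107697/100000 − 13/200·(0.965700))/(1+13/200) = 9523/10000 ≈ 0.952300
step 3 [3y] bond c/1=31/400: DF=(572343/500000 − 31/400·(0.965700+0.952300))/(1+31/400) = 2311/2500 ≈ 0.924400
step 4 [4y] zero: DF = P = 219/250 ≈ 0.876000
step 5 [5y] swap r/1=397/11399: DF=(1 − 397/11399·(0.965700+0.952300+0.924400+0.876000))/(1+397/11399) = 2103/2500 ≈ 0.841200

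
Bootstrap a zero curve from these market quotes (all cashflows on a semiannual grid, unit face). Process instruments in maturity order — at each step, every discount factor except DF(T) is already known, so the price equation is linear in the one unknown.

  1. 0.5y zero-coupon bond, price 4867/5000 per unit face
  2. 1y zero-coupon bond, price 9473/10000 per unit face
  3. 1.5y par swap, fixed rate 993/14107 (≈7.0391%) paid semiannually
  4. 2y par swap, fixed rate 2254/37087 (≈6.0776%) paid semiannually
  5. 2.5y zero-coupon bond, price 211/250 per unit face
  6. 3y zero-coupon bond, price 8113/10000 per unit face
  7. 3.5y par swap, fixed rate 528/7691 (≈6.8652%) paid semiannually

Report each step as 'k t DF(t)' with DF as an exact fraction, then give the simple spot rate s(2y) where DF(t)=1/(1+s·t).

1 1/2 4867/5000
2 1 9473/10000
3 3/2 9007/10000
4 2 8873/10000
5 5/2 211/250
6 3 8113/10000
7 7/2 493/625
s(2y) = (1/(8873/10000) − 1)/(2) = 1127/17746 ≈ 6.3507%

step 1 [0.5y] zero: DF = P = 4867/5000 ≈ 0.973400
step 2 [1y] zero: DF = P = 9473/10000 ≈ 0.947300
step 3 [1.5y] swap r/2=993/28214: DF=(1 − 993/28214·(0.973400+0.947300))/(1+993/28214) = 9007/10000 ≈ 0.900700
step 4 [2y] swap r/2=1127/37087: DF=(1 − 1127/37087·(0.973400+0.947300+0.900700))/(1+1127/37087) = 8873/10000 ≈ 0.887300
step 5 [2.5y] zero: DF = P = 211/250 ≈ 0.844000
step 6 [3y] zero: DF = P = 8113/10000 ≈ 0.811300
step 7 [3.5y] swap r/2=264/7691: DF=(1 − 264/7691·(0.973400+0.947300+0.900700+0.887300+0.844000+0.811300))/(1+264/7691) = 493/625 ≈ 0.788800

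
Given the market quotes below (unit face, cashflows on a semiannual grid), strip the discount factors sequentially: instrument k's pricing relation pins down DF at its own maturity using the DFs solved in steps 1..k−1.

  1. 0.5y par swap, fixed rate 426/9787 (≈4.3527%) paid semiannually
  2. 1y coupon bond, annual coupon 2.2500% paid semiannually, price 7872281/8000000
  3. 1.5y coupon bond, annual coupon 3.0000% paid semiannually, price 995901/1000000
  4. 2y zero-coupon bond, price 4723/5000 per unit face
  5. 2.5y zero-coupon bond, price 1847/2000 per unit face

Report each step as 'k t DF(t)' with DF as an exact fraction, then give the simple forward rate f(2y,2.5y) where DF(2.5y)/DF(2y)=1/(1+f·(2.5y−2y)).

step 1 [0.5y] swap r/2=213/9787: DF=(1 − 213/9787·(0))/(1+213/9787) = 9787/10000 ≈ 0.978700
step 2 [1y] bond c/2=9/800: DF=(7872281/8000000 − 9/800·(0.978700))/(1+9/800) = 4811/5000 ≈ 0.962200
step 3 [1.5y] bond c/2=3/200: DF=(995901/1000000 − 3/200·(0.978700+0.962200))/(1+3/200) = 381/400 ≈ 0.952500
step 4 [2y] zero: DF = P = 4723/5000 ≈ 0.944600
step 5 [2.5y] zero: DF = P = 1847/2000 ≈ 0.923500

1 1/2 9787/10000
2 1 4811/5000
3 3/2 381/400
4 2 4723/5000
5 5/2 1847/2000
f(2y,2.5y) = ((4723/5000)/(1847/2000) − 1)/(1/2) = 422/9235 ≈ 4.5696%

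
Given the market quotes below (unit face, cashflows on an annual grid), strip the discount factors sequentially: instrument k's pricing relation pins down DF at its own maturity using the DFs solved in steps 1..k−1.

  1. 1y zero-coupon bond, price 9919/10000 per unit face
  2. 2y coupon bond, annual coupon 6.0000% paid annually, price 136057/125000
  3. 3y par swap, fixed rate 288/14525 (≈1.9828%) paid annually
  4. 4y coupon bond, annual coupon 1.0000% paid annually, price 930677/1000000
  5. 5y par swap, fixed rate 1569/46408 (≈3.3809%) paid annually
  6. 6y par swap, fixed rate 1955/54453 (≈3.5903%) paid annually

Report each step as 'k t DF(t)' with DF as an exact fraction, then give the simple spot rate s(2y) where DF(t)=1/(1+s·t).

1 1 9919/10000
2 2 9707/10000
3 3 589/625
4 4 8927/10000
5 5 8431/10000
6 6 1609/2000
s(2y) = (1/(9707/10000) − 1)/(2) = 293/19414 ≈ 1.5092%

step 1 [1y] zero: DF = P = 9919/10000 ≈ 0.991900
step 2 [2y] bond c/1=3/50: DF=(136057/125000 − 3/50·(0.991900))/(1+3/50) = 9707/10000 ≈ 0.970700
step 3 [3y] swap r/1=288/14525: DF=(1 − 288/14525·(0.991900+0.970700))/(1+288/14525) = 589/625 ≈ 0.942400
step 4 [4y] bond c/1=1/100: DF=(930677/1000000 − 1/100·(0.991900+0.970700+0.942400))/(1+1/100) = 8927/10000 ≈ 0.892700
step 5 [5y] swap r/1=1569/46408: DF=(1 − 1569/46408·(0.991900+0.970700+0.942400+0.892700))/(1+1569/46408) = 8431/10000 ≈ 0.843100
step 6 [6y] swap r/1=1955/54453: DF=(1 − 1955/54453·(0.991900+0.970700+0.942400+0.892700+0.843100))/(1+1955/54453) = 1609/2000 ≈ 0.804500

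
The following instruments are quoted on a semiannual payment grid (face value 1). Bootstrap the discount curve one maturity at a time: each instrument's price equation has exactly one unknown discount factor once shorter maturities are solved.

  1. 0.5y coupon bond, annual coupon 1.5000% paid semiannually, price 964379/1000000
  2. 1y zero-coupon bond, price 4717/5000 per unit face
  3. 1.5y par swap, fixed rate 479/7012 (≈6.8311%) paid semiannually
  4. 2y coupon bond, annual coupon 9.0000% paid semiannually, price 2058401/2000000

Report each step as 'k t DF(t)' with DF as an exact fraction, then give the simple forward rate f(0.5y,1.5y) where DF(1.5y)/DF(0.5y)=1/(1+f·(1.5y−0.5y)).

1 1/2 2393/2500
2 1 4717/5000
3 3/2 4521/5000
4 2 8641/10000
f(0.5y,1.5y) = ((2393/2500)/(4521/5000) − 1)/(1) = 265/4521 ≈ 5.8615%

step 1 [0.5y] bond c/2=3/400: DF=(964379/1000000 − 3/400·(0))/(1+3/400) = 2393/2500 ≈ 0.957200
step 2 [1y] zero: DF = P = 4717/5000 ≈ 0.943400
step 3 [1.5y] swap r/2=479/14024: DF=(1 − 479/14024·(0.957200+0.943400))/(1+479/14024) = 4521/5000 ≈ 0.904200
step 4 [2y] bond c/2=9/200: DF=(2058401/2000000 − 9/200·(0.957200+0.943400+0.904200))/(1+9/200) = 8641/10000 ≈ 0.864100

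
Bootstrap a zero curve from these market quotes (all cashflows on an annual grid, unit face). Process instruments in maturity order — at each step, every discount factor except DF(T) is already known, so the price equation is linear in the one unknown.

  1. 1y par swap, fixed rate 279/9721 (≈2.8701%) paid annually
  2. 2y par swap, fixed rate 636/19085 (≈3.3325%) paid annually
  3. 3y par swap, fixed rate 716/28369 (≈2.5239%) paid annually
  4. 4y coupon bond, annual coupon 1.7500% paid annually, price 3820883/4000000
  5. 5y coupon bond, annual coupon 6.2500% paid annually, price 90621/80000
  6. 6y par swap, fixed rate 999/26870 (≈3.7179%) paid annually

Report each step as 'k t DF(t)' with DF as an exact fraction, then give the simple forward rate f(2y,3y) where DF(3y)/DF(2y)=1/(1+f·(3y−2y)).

1 1 9721/10000
2 2 2341/2500
3 3 2321/2500
4 4 89/100
5 5 8469/10000
6 6 4001/5000
f(2y,3y) = ((2341/2500)/(2321/2500) − 1)/(1) = 20/2321 ≈ 0.8617%

step 1 [1y] swap r/1=279/9721: DF=(1 − 279/9721·(0))/(1+279/9721) = 9721/10000 ≈ 0.972100
step 2 [2y] swap r/1=636/19085: DF=(1 − 636/19085·(0.972100))/(1+636/19085) = 2341/2500 ≈ 0.936400
step 3 [3y] swap r/1=716/28369: DF=(1 − 716/28369·(0.972100+0.936400))/(1+716/28369) = 2321/2500 ≈ 0.928400
step 4 [4y] bond c/1=7/400: DF=(3820883/4000000 − 7/400·(0.972100+0.936400+0.928400))/(1+7/400) = 89/100 ≈ 0.890000
step 5 [5y] bond c/1=1/16: DF=(90621/80000 − 1/16·(0.972100+0.936400+0.928400+0.890000))/(1+1/16) = 8469/10000 ≈ 0.846900
step 6 [6y] swap r/1=999/26870: DF=(1 − 999/26870·(0.972100+0.936400+0.928400+0.890000+0.846900))/(1+999/26870) = 4001/5000 ≈ 0.800200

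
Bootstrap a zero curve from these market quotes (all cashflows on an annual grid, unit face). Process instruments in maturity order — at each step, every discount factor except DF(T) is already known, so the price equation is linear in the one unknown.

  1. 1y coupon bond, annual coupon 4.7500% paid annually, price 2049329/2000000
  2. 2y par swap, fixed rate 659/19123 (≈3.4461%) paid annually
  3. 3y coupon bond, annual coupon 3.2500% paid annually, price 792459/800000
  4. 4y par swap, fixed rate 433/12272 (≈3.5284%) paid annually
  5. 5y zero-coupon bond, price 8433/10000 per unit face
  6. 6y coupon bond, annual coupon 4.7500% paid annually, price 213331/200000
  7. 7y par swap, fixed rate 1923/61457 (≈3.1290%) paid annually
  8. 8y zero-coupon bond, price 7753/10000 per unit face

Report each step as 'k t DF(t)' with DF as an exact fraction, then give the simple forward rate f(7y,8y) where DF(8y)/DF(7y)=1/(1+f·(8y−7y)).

step 1 [1y] bond c/1=19/400: DF=(2049329/2000000 − 19/400·(0))/(1+19/400) = 4891/5000 ≈ 0.978200
step 2 [2y] swap r/1=659/19123: DF=(1 − 659/19123·(0.978200))/(1+659/19123) = 9341/10000 ≈ 0.934100
step 3 [3y] bond c/1=13/400: DF=(792459/800000 − 13/400·(0.978200+0.934100))/(1+13/400) = 562/625 ≈ 0.899200
step 4 [4y] swap r/1=433/12272: DF=(1 − 433/12272·(0.978200+0.934100+0.899200))/(1+433/12272) = 8701/10000 ≈ 0.870100
step 5 [5y] zero: DF = P = 8433/10000 ≈ 0.843300
step 6 [6y] bond c/1=19/400: DF=(213331/200000 − 19/400·(0.978200+0.934100+0.899200+0.870100+0.843300))/(1+19/400) = 8131/10000 ≈ 0.813100
step 7 [7y] swap r/1=1923/61457: DF=(1 − 1923/61457·(0.978200+0.934100+0.899200+0.870100+0.843300+0.813100))/(1+1923/61457) = 8077/10000 ≈ 0.807700
step 8 [8y] zero: DF = P = 7753/10000 ≈ 0.775300

1 1 4891/5000
2 2 9341/10000
3 3 562/625
4 4 8701/10000
5 5 8433/10000
6 6 8131/10000
7 7 8077/10000
8 8 7753/10000
f(7y,8y) = ((8077/10000)/(7753/10000) − 1)/(1) = 324/7753 ≈ 4.1790%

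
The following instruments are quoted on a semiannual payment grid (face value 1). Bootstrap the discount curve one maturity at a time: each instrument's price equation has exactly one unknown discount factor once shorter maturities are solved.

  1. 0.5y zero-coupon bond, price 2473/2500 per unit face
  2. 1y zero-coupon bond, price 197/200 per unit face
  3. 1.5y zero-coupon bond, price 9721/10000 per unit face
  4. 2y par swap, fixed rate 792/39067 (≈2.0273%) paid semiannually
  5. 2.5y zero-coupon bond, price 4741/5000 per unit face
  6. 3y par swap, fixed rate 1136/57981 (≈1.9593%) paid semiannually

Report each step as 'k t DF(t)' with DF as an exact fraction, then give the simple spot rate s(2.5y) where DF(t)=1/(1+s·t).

1 1/2 2473/2500
2 1 197/200
3 3/2 9721/10000
4 2 2401/2500
5 5/2 4741/5000
6 3 1179/1250
s(2.5y) = (1/(4741/5000) − 1)/(5/2) = 518/23705 ≈ 2.1852%

step 1 [0.5y] zero: DF = P = 2473/2500 ≈ 0.989200
step 2 [1y] zero: DF = P = 197/200 ≈ 0.985000
step 3 [1.5y] zero: DF = P = 9721/10000 ≈ 0.972100
step 4 [2y] swap r/2=396/39067: DF=(1 − 396/39067·(0.989200+0.985000+0.972100))/(1+396/39067) = 2401/2500 ≈ 0.960400
step 5 [2.5y] zero: DF = P = 4741/5000 ≈ 0.948200
step 6 [3y] swap r/2=568/57981: DF=(1 − 568/57981·(0.989200+0.985000+0.972100+0.960400+0.948200))/(1+568/57981) = 1179/1250 ≈ 0.943200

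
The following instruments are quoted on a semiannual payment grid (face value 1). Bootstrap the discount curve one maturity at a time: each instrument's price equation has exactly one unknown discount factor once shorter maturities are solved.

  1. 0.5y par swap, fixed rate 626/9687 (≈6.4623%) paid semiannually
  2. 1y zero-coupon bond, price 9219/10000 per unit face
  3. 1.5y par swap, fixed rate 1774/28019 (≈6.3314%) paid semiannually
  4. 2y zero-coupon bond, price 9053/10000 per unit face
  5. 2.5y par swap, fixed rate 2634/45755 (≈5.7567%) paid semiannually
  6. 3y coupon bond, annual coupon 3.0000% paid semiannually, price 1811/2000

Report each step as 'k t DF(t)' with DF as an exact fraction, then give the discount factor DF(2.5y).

step 1 [0.5y] swap r/2=313/9687: DF=(1 − 313/9687·(0))/(1+313/9687) = 9687/10000 ≈ 0.968700
step 2 [1y] zero: DF = P = 9219/10000 ≈ 0.921900
step 3 [1.5y] swap r/2=887/28019: DF=(1 − 887/28019·(0.968700+0.921900))/(1+887/28019) = 9113/10000 ≈ 0.911300
step 4 [2y] zero: DF = P = 9053/10000 ≈ 0.905300
step 5 [2.5y] swap r/2=1317/45755: DF=(1 − 1317/45755·(0.968700+0.921900+0.911300+0.905300))/(1+1317/45755) = 8683/10000 ≈ 0.868300
step 6 [3y] bond c/2=3/200: DF=(1811/2000 − 3/200·(0.968700+0.921900+0.911300+0.905300+0.868300))/(1+3/200) = 1649/2000 ≈ 0.824500

1 1/2 9687/10000
2 1 9219/10000
3 3/2 9113/10000
4 2 9053/10000
5 5/2 8683/10000
6 3 1649/2000
DF(2.5y) = 8683/10000 ≈ 0.868300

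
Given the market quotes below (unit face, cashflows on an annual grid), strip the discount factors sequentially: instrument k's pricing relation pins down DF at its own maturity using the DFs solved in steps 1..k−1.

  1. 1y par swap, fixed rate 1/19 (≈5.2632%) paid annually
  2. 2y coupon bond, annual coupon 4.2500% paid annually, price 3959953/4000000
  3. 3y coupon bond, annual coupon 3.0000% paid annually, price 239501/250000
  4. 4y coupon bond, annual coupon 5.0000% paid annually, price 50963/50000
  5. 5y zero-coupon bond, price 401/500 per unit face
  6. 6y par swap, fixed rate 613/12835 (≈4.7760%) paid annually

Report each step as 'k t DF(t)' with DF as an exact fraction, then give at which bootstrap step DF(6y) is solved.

step 1 [1y] swap r/1=1/19: DF=(1 − 1/19·(0))/(1+1/19) = 19/20 ≈ 0.950000
step 2 [2y] bond c/1=17/400: DF=(3959953/4000000 − 17/400·(0.950000))/(1+17/400) = 9109/10000 ≈ 0.910900
step 3 [3y] bond c/1=3/100: DF=(239501/250000 − 3/100·(0.950000+0.910900))/(1+3/100) = 8759/10000 ≈ 0.875900
step 4 [4y] bond c/1=1/20: DF=(50963/50000 − 1/20·(0.950000+0.910900+0.875900))/(1+1/20) = 2101/2500 ≈ 0.840400
step 5 [5y] zero: DF = P = 401/500 ≈ 0.802000
step 6 [6y] swap r/1=613/12835: DF=(1 − 613/12835·(0.950000+0.910900+0.875900+0.840400+0.802000))/(1+613/12835) = 1887/2500 ≈ 0.754800

1 1 19/20
2 2 9109/10000
3 3 8759/10000
4 4 2101/2500
5 5 401/500
6 6 1887/2500
DF(6y) is solved at step 6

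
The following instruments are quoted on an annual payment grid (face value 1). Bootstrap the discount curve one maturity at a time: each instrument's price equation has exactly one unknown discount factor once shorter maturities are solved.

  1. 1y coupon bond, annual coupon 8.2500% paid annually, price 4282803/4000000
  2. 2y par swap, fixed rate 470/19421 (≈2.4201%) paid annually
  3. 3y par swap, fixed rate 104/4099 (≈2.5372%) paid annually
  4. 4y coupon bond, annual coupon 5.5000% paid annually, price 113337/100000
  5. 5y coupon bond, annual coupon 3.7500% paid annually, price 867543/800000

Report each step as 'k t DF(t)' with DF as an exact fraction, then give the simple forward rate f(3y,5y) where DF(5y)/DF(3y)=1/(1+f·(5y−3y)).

1 1 9891/10000
2 2 953/1000
3 3 1159/1250
4 4 9247/10000
5 5 9081/10000
f(3y,5y) = ((1159/1250)/(9081/10000) − 1)/(2) = 191/18162 ≈ 1.0516%

step 1 [1y] bond c/1=33/400: DF=(4282803/4000000 − 33/400·(0))/(1+33/400) = 9891/10000 ≈ 0.989100
step 2 [2y] swap r/1=470/19421: DF=(1 − 470/19421·(0.989100))/(1+470/19421) = 953/1000 ≈ 0.953000
step 3 [3y] swap r/1=104/4099: DF=(1 − 104/4099·(0.989100+0.953000))/(1+104/4099) = 1159/1250 ≈ 0.927200
step 4 [4y] bond c/1=11/200: DF=(113337/100000 − 11/200·(0.989100+0.953000+0.927200))/(1+11/200) = 9247/10000 ≈ 0.924700
step 5 [5y] bond c/1=3/80: DF=(867543/800000 − 3/80·(0.989100+0.953000+0.927200+0.924700))/(1+3/80) = 9081/10000 ≈ 0.908100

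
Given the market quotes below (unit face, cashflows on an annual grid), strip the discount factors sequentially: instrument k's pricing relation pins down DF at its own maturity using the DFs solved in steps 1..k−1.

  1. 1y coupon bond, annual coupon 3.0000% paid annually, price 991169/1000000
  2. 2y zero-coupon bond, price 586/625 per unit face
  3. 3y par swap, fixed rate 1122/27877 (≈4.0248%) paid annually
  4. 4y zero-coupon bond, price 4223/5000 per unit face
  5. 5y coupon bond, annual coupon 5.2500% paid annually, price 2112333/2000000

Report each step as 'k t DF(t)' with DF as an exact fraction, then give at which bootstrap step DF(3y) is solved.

step 1 [1y] bond c/1=3/100: DF=(991169/1000000 − 3/100·(0))/(1+3/100) = 9623/10000 ≈ 0.962300
step 2 [2y] zero: DF = P = 586/625 ≈ 0.937600
step 3 [3y] swap r/1=1122/27877: DF=(1 − 1122/27877·(0.962300+0.937600))/(1+1122/27877) = 4439/5000 ≈ 0.887800
step 4 [4y] zero: DF = P = 4223/5000 ≈ 0.844600
step 5 [5y] bond c/1=21/400: DF=(2112333/2000000 − 21/400·(0.962300+0.937600+0.887800+0.844600))/(1+21/400) = 8223/10000 ≈ 0.822300

1 1 9623/10000
2 2 586/625
3 3 4439/5000
4 4 4223/5000
5 5 8223/10000
DF(3y) is solved at step 3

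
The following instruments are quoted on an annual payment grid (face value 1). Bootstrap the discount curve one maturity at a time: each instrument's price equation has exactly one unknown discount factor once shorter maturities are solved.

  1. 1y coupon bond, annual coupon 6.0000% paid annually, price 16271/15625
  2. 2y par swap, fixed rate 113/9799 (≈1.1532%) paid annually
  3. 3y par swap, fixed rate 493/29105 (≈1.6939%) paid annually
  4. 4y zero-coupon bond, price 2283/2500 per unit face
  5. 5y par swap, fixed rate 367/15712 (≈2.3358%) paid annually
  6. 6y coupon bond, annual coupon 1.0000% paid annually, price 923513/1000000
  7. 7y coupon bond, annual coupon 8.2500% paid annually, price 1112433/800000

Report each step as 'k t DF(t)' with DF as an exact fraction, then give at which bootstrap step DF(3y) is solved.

step 1 [1y] bond c/1=3/50: DF=(16271/15625 − 3/50·(0))/(1+3/50) = 614/625 ≈ 0.982400
step 2 [2y] swap r/1=113/9799: DF=(1 − 113/9799·(0.982400))/(1+113/9799) = 4887/5000 ≈ 0.977400
step 3 [3y] swap r/1=493/29105: DF=(1 − 493/29105·(0.982400+0.977400))/(1+493/29105) = 9507/10000 ≈ 0.950700
step 4 [4y] zero: DF = P = 2283/2500 ≈ 0.913200
step 5 [5y] swap r/1=367/15712: DF=(1 − 367/15712·(0.982400+0.977400+0.950700+0.913200))/(1+367/15712) = 8899/10000 ≈ 0.889900
step 6 [6y] bond c/1=1/100: DF=(923513/1000000 − 1/100·(0.982400+0.977400+0.950700+0.913200+0.889900))/(1+1/100) = 8677/10000 ≈ 0.867700
step 7 [7y] bond c/1=33/400: DF=(1112433/800000 − 33/400·(0.982400+0.977400+0.950700+0.913200+0.889900+0.867700))/(1+33/400) = 537/625 ≈ 0.859200

1 1 614/625
2 2 4887/5000
3 3 9507/10000
4 4 2283/2500
5 5 8899/10000
6 6 8677/10000
7 7 537/625
DF(3y) is solved at step 3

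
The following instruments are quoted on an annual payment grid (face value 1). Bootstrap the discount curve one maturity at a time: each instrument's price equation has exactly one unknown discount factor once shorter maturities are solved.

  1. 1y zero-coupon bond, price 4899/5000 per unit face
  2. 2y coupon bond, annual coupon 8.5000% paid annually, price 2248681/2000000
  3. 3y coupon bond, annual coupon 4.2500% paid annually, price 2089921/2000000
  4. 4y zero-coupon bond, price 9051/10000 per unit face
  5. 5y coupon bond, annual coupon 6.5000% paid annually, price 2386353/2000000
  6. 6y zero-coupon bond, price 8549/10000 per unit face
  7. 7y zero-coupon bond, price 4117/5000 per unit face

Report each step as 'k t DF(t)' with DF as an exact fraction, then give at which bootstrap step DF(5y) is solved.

1 1 4899/5000
2 2 1919/2000
3 3 9233/10000
4 4 9051/10000
5 5 1113/1250
6 6 8549/10000
7 7 4117/5000
DF(5y) is solved at step 5

step 1 [1y] zero: DF = P = 4899/5000 ≈ 0.979800
step 2 [2y] bond c/1=17/200: DF=(2248681/2000000 − 17/200·(0.979800))/(1+17/200) = 1919/2000 ≈ 0.959500
step 3 [3y] bond c/1=17/400: DF=(2089921/2000000 − 17/400·(0.979800+0.959500))/(1+17/400) = 9233/10000 ≈ 0.923300
step 4 [4y] zero: DF = P = 9051/10000 ≈ 0.905100
step 5 [5y] bond c/1=13/200: DF=(2386353/2000000 − 13/200·(0.979800+0.959500+0.923300+0.905100))/(1+13/200) = 1113/1250 ≈ 0.890400
step 6 [6y] zero: DF = P = 8549/10000 ≈ 0.854900
step 7 [7y] zero: DF = P = 4117/5000 ≈ 0.823400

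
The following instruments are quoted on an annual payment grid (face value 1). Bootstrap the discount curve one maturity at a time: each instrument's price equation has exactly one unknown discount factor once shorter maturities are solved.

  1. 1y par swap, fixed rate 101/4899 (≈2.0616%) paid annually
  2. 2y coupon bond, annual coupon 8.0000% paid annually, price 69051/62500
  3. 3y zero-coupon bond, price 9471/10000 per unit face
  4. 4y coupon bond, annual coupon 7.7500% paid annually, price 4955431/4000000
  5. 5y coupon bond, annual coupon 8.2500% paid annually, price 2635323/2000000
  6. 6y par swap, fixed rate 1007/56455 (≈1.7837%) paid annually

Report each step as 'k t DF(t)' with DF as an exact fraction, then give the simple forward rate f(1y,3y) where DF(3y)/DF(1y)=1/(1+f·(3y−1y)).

1 1 4899/5000
2 2 594/625
3 3 9471/10000
4 4 2357/2500
5 5 9261/10000
6 6 8993/10000
f(1y,3y) = ((4899/5000)/(9471/10000) − 1)/(2) = 109/6314 ≈ 1.7263%

step 1 [1y] swap r/1=101/4899: DF=(1 − 101/4899·(0))/(1+101/4899) = 4899/5000 ≈ 0.979800
step 2 [2y] bond c/1=2/25: DF=(69051/62500 − 2/25·(0.979800))/(1+2/25) = 594/625 ≈ 0.950400
step 3 [3y] zero: DF = P = 9471/10000 ≈ 0.947100
step 4 [4y] bond c/1=31/400: DF=(4955431/4000000 − 31/400·(0.979800+0.950400+0.947100))/(1+31/400) = 2357/2500 ≈ 0.942800
step 5 [5y] bond c/1=33/400: DF=(2635323/2000000 − 33/400·(0.979800+0.950400+0.947100+0.942800))/(1+33/400) = 9261/10000 ≈ 0.926100
step 6 [6y] swap r/1=1007/56455: DF=(1 − 1007/56455·(0.979800+0.950400+0.947100+0.942800+0.926100))/(1+1007/56455) = 8993/10000 ≈ 0.899300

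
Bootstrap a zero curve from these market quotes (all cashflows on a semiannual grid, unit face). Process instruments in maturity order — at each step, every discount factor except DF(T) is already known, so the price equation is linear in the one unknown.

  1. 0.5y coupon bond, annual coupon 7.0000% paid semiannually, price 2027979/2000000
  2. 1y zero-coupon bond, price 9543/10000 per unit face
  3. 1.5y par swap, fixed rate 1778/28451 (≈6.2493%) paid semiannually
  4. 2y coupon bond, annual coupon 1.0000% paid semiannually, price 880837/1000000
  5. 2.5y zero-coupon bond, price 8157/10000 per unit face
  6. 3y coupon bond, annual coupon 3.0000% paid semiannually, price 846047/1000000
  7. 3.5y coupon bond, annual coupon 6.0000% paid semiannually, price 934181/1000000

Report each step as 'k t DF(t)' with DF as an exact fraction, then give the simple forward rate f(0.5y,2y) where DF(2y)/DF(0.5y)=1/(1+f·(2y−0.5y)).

1 1/2 9797/10000
2 1 9543/10000
3 3/2 9111/10000
4 2 8623/10000
5 5/2 8157/10000
6 3 7667/10000
7 7/2 7529/10000
f(0.5y,2y) = ((9797/10000)/(8623/10000) − 1)/(3/2) = 2348/25869 ≈ 9.0765%

step 1 [0.5y] bond c/2=7/200: DF=(2027979/2000000 − 7/200·(0))/(1+7/200) = 9797/10000 ≈ 0.979700
step 2 [1y] zero: DF = P = 9543/10000 ≈ 0.954300
step 3 [1.5y] swap r/2=889/28451: DF=(1 − 889/28451·(0.979700+0.954300))/(1+889/28451) = 9111/10000 ≈ 0.911100
step 4 [2y] bond c/2=1/200: DF=(880837/1000000 − 1/200·(0.979700+0.954300+0.911100))/(1+1/200) = 8623/10000 ≈ 0.862300
step 5 [2.5y] zero: DF = P = 8157/10000 ≈ 0.815700
step 6 [3y] bond c/2=3/200: DF=(846047/1000000 − 3/200·(0.979700+0.954300+0.911100+0.862300+0.815700))/(1+3/200) = 7667/10000 ≈ 0.766700
step 7 [3.5y] bond c/2=3/100: DF=(934181/1000000 − 3/100·(0.979700+0.954300+0.911100+0.862300+0.815700+0.766700))/(1+3/100) = 7529/10000 ≈ 0.752900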